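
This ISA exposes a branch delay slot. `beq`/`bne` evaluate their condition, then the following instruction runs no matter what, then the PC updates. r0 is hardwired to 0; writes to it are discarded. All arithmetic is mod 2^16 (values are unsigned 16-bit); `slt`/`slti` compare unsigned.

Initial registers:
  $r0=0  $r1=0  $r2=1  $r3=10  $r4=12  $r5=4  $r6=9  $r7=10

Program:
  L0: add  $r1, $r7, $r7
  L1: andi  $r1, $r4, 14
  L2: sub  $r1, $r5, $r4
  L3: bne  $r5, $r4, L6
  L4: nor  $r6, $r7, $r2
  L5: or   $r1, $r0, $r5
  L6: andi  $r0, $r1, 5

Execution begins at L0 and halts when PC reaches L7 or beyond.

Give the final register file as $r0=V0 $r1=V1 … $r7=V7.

$r0=0 $r1=65528 $r2=1 $r3=10 $r4=12 $r5=4 $r6=65524 $r7=10

  step pc=0: add  $r1, $r7, $r7  regs=(0,20,1,10,12,4,9,10)
  step pc=1: andi  $r1, $r4, 14  regs=(0,12,1,10,12,4,9,10)
  step pc=2: sub  $r1, $r5, $r4  regs=(0,65528,1,10,12,4,9,10)
  step pc=3: bne  $r5, $r4, L6  cond=T  regs=(0,65528,1,10,12,4,9,10)
  step pc=4: nor  $r6, $r7, $r2  regs=(0,65528,1,10,12,4,65524,10)
  step pc=6: andi  $r0, $r1, 5  regs=(0,65528,1,10,12,4,65524,10)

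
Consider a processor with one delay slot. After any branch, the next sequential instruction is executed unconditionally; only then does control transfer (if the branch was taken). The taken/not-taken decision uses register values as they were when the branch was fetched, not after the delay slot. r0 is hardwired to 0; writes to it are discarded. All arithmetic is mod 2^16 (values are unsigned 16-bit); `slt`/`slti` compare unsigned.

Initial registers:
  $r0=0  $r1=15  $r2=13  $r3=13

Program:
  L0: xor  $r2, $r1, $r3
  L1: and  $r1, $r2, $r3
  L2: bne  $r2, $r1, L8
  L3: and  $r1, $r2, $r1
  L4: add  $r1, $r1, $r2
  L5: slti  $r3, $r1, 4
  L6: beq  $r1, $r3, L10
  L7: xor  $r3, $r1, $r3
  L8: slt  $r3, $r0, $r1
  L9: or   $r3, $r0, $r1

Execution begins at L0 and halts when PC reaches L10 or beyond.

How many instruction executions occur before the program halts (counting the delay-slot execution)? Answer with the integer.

6

#0 xor  $r2, $r1, $r3 ; 0/15/2/13
#1 and  $r1, $r2, $r3 ; 0/0/2/13
#2 bne  $r2, $r1, L8 ; 0/0/2/13 ; →target
#3 and  $r1, $r2, $r1 ; 0/0/2/13
#8 slt  $r3, $r0, $r1 ; 0/0/2/0
#9 or   $r3, $r0, $r1 ; 0/0/2/0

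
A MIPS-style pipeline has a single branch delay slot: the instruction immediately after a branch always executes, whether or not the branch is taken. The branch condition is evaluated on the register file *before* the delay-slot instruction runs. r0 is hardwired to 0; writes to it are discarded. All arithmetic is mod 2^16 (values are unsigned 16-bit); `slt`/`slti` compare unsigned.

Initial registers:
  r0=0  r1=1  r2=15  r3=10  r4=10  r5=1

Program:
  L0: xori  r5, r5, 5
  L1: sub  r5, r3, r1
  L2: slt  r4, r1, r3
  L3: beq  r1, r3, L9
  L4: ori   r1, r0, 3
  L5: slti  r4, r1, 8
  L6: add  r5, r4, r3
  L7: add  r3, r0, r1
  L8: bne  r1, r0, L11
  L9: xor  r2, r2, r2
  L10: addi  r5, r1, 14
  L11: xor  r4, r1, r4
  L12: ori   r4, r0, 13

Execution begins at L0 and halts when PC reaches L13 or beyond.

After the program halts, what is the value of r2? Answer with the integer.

0

PC=0  xori  r5, r5, 5        | r0=0 r1=1 r2=15 r3=10 r4=10 r5=4
PC=1  sub  r5, r3, r1        | r0=0 r1=1 r2=15 r3=10 r4=10 r5=9
PC=2  slt  r4, r1, r3        | r0=0 r1=1 r2=15 r3=10 r4=1 r5=9
PC=3  beq  r1, r3, L9        | r0=0 r1=1 r2=15 r3=10 r4=1 r5=9  [not taken]
PC=4  ori   r1, r0, 3        | r0=0 r1=3 r2=15 r3=10 r4=1 r5=9
PC=5  slti  r4, r1, 8        | r0=0 r1=3 r2=15 r3=10 r4=1 r5=9
PC=6  add  r5, r4, r3        | r0=0 r1=3 r2=15 r3=10 r4=1 r5=11
PC=7  add  r3, r0, r1        | r0=0 r1=3 r2=15 r3=3 r4=1 r5=11
PC=8  bne  r1, r0, L11       | r0=0 r1=3 r2=15 r3=3 r4=1 r5=11  [TAKEN]
PC=9  xor  r2, r2, r2        | r0=0 r1=3 r2=0 r3=3 r4=1 r5=11
PC=11 xor  r4, r1, r4        | r0=0 r1=3 r2=0 r3=3 r4=2 r5=11
PC=12 ori   r4, r0, 13       | r0=0 r1=3 r2=0 r3=3 r4=13 r5=11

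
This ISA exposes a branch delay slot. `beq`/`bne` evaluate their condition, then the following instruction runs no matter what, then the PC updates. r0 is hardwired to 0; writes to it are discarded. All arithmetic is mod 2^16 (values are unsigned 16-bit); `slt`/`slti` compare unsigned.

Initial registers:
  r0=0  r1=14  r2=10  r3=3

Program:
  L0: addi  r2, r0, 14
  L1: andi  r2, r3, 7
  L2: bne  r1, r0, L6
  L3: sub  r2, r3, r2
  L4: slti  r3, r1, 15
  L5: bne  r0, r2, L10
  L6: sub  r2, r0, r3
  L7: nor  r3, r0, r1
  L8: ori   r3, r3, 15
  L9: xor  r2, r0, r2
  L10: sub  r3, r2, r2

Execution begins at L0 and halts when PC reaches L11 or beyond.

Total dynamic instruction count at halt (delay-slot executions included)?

PC=0  addi  r2, r0, 14       | r0=0 r1=14 r2=14 r3=3
PC=1  andi  r2, r3, 7        | r0=0 r1=14 r2=3 r3=3
PC=2  bne  r1, r0, L6        | r0=0 r1=14 r2=3 r3=3  [TAKEN]
PC=3  sub  r2, r3, r2        | r0=0 r1=14 r2=0 r3=3
PC=6  sub  r2, r0, r3        | r0=0 r1=14 r2=65533 r3=3
PC=7  nor  r3, r0, r1        | r0=0 r1=14 r2=65533 r3=65521
PC=8  ori   r3, r3, 15       | r0=0 r1=14 r2=65533 r3=65535
PC=9  xor  r2, r0, r2        | r0=0 r1=14 r2=65533 r3=65535
PC=10 sub  r3, r2, r2        | r0=0 r1=14 r2=65533 r3=0

9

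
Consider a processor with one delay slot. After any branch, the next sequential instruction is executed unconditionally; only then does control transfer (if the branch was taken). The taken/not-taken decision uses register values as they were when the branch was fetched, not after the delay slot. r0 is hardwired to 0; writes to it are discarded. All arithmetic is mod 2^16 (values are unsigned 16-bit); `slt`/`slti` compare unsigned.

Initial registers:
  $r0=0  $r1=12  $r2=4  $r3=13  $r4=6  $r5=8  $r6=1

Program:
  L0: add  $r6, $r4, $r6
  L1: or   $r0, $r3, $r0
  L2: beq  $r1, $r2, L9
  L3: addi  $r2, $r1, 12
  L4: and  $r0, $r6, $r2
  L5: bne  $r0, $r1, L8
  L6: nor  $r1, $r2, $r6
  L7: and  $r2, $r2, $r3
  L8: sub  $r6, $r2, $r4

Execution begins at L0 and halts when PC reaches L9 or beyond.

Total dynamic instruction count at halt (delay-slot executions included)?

8

#0 add  $r6, $r4, $r6 ; 0/12/4/13/6/8/7
#1 or   $r0, $r3, $r0 ; 0/12/4/13/6/8/7
#2 beq  $r1, $r2, L9 ; 0/12/4/13/6/8/7 ; →fallthru
#3 addi  $r2, $r1, 12 ; 0/12/24/13/6/8/7
#4 and  $r0, $r6, $r2 ; 0/12/24/13/6/8/7
#5 bne  $r0, $r1, L8 ; 0/12/24/13/6/8/7 ; →target
#6 nor  $r1, $r2, $r6 ; 0/65504/24/13/6/8/7
#8 sub  $r6, $r2, $r4 ; 0/65504/24/13/6/8/18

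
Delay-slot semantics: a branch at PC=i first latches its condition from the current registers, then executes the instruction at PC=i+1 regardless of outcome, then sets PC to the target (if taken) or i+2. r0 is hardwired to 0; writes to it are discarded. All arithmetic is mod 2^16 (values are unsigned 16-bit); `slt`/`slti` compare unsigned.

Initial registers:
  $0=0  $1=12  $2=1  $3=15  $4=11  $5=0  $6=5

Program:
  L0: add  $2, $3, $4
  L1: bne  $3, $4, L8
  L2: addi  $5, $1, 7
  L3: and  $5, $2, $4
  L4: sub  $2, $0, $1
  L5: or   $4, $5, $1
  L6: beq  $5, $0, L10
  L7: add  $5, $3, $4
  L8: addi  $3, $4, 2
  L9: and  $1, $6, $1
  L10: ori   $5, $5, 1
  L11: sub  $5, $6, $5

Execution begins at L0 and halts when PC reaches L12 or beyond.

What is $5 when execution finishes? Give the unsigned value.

65522

[0] add  $2, $3, $4  →  {$0:0, $1:12, $2:26, $3:15, $4:11, $5:0, $6:5}
[1] bne  $3, $4, L8  →  {$0:0, $1:12, $2:26, $3:15, $4:11, $5:0, $6:5}  ⟨branch taken⟩
[2] addi  $5, $1, 7  →  {$0:0, $1:12, $2:26, $3:15, $4:11, $5:19, $6:5}
[8] addi  $3, $4, 2  →  {$0:0, $1:12, $2:26, $3:13, $4:11, $5:19, $6:5}
[9] and  $1, $6, $1  →  {$0:0, $1:4, $2:26, $3:13, $4:11, $5:19, $6:5}
[10] ori   $5, $5, 1  →  {$0:0, $1:4, $2:26, $3:13, $4:11, $5:19, $6:5}
[11] sub  $5, $6, $5  →  {$0:0, $1:4, $2:26, $3:13, $4:11, $5:65522, $6:5}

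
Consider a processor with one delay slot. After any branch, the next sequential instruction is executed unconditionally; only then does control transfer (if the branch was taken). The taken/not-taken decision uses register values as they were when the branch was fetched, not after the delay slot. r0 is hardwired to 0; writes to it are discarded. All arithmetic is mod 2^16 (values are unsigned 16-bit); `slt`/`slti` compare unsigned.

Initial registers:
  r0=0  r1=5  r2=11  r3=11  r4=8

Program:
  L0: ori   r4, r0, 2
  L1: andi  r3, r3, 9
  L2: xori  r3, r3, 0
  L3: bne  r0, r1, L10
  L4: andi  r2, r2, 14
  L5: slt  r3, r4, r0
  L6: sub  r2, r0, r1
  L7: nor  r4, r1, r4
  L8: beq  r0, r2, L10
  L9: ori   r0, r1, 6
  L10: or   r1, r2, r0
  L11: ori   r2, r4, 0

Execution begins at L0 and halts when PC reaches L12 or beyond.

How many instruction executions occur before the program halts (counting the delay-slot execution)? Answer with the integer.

#0 ori   r4, r0, 2 ; 0/5/11/11/2
#1 andi  r3, r3, 9 ; 0/5/11/9/2
#2 xori  r3, r3, 0 ; 0/5/11/9/2
#3 bne  r0, r1, L10 ; 0/5/11/9/2 ; →target
#4 andi  r2, r2, 14 ; 0/5/10/9/2
#10 or   r1, r2, r0 ; 0/10/10/9/2
#11 ori   r2, r4, 0 ; 0/10/2/9/2

7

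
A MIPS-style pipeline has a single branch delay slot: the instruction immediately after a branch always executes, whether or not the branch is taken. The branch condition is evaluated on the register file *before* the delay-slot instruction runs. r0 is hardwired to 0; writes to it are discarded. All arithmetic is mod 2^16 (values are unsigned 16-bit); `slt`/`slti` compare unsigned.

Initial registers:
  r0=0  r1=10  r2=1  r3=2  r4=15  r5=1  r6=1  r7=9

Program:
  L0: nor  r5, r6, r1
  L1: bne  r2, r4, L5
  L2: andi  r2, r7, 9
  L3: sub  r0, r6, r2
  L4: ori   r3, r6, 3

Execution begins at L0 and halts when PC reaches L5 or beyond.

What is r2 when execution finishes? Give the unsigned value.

#0 nor  r5, r6, r1 ; 0/10/1/2/15/65524/1/9
#1 bne  r2, r4, L5 ; 0/10/1/2/15/65524/1/9 ; →target
#2 andi  r2, r7, 9 ; 0/10/9/2/15/65524/1/9

9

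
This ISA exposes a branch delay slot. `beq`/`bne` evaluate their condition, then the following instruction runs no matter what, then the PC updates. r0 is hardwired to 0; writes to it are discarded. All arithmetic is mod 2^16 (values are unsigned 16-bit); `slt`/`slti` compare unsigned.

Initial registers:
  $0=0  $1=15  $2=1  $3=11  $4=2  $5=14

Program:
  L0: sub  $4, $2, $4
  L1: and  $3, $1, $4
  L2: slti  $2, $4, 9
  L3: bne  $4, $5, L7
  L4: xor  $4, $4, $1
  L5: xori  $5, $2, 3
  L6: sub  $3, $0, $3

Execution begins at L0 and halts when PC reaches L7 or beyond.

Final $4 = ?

65520

[0] sub  $4, $2, $4  →  {$0:0, $1:15, $2:1, $3:11, $4:65535, $5:14}
[1] and  $3, $1, $4  →  {$0:0, $1:15, $2:1, $3:15, $4:65535, $5:14}
[2] slti  $2, $4, 9  →  {$0:0, $1:15, $2:0, $3:15, $4:65535, $5:14}
[3] bne  $4, $5, L7  →  {$0:0, $1:15, $2:0, $3:15, $4:65535, $5:14}  ⟨branch taken⟩
[4] xor  $4, $4, $1  →  {$0:0, $1:15, $2:0, $3:15, $4:65520, $5:14}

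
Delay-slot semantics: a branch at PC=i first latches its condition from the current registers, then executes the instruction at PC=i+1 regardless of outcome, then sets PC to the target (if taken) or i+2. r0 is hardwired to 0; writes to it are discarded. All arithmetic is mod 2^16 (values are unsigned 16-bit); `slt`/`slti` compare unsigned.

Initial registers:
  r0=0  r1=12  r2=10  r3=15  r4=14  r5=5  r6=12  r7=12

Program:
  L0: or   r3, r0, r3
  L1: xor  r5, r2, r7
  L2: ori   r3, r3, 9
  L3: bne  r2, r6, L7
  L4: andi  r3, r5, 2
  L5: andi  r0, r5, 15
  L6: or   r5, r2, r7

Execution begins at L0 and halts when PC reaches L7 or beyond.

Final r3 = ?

  step pc=0: or   r3, r0, r3  regs=(0,12,10,15,14,5,12,12)
  step pc=1: xor  r5, r2, r7  regs=(0,12,10,15,14,6,12,12)
  step pc=2: ori   r3, r3, 9  regs=(0,12,10,15,14,6,12,12)
  step pc=3: bne  r2, r6, L7  cond=T  regs=(0,12,10,15,14,6,12,12)
  step pc=4: andi  r3, r5, 2  regs=(0,12,10,2,14,6,12,12)

2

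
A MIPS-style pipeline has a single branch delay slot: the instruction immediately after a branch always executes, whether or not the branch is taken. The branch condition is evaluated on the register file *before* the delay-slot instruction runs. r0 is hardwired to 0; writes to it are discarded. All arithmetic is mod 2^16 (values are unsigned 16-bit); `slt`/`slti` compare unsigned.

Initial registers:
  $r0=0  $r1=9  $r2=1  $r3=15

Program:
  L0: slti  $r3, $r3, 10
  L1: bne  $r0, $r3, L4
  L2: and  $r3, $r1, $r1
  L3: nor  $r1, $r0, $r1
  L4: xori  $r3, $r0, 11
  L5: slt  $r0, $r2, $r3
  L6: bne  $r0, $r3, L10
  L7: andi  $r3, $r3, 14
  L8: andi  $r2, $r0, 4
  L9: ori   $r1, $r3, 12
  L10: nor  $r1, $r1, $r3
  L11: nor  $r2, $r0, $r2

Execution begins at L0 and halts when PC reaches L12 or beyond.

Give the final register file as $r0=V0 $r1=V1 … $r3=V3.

#0 slti  $r3, $r3, 10 ; 0/9/1/0
#1 bne  $r0, $r3, L4 ; 0/9/1/0 ; →fallthru
#2 and  $r3, $r1, $r1 ; 0/9/1/9
#3 nor  $r1, $r0, $r1 ; 0/65526/1/9
#4 xori  $r3, $r0, 11 ; 0/65526/1/11
#5 slt  $r0, $r2, $r3 ; 0/65526/1/11
#6 bne  $r0, $r3, L10 ; 0/65526/1/11 ; →target
#7 andi  $r3, $r3, 14 ; 0/65526/1/10
#10 nor  $r1, $r1, $r3 ; 0/1/1/10
#11 nor  $r2, $r0, $r2 ; 0/1/65534/10

$r0=0 $r1=1 $r2=65534 $r3=10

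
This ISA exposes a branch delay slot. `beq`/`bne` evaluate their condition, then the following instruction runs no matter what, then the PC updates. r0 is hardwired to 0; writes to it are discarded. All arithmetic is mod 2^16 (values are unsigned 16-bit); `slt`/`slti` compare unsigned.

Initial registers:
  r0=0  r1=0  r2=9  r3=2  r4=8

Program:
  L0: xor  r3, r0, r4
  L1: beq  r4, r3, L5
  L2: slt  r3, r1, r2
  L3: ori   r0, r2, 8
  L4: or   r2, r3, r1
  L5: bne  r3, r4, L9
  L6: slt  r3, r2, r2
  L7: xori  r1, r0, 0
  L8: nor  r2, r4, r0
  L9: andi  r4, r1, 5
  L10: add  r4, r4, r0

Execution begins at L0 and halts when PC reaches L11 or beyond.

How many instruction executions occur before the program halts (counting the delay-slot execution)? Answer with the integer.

7

[0] xor  r3, r0, r4  →  {r0:0, r1:0, r2:9, r3:8, r4:8}
[1] beq  r4, r3, L5  →  {r0:0, r1:0, r2:9, r3:8, r4:8}  ⟨branch taken⟩
[2] slt  r3, r1, r2  →  {r0:0, r1:0, r2:9, r3:1, r4:8}
[5] bne  r3, r4, L9  →  {r0:0, r1:0, r2:9, r3:1, r4:8}  ⟨branch taken⟩
[6] slt  r3, r2, r2  →  {r0:0, r1:0, r2:9, r3:0, r4:8}
[9] andi  r4, r1, 5  →  {r0:0, r1:0, r2:9, r3:0, r4:0}
[10] add  r4, r4, r0  →  {r0:0, r1:0, r2:9, r3:0, r4:0}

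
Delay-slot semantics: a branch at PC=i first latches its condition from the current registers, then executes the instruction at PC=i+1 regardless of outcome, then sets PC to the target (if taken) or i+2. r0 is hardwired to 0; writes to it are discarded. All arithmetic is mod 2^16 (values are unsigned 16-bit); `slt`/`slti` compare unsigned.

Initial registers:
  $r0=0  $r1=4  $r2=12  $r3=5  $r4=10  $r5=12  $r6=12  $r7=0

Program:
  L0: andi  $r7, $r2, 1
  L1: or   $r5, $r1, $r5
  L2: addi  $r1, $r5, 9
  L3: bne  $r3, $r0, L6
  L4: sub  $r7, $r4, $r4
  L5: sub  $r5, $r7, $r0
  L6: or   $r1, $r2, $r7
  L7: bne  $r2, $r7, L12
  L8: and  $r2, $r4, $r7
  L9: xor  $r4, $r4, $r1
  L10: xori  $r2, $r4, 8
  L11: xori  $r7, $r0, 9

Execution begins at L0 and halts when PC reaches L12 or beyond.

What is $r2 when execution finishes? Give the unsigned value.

0

[0] andi  $r7, $r2, 1  →  {$r0:0, $r1:4, $r2:12, $r3:5, $r4:10, $r5:12, $r6:12, $r7:0}
[1] or   $r5, $r1, $r5  →  {$r0:0, $r1:4, $r2:12, $r3:5, $r4:10, $r5:12, $r6:12, $r7:0}
[2] addi  $r1, $r5, 9  →  {$r0:0, $r1:21, $r2:12, $r3:5, $r4:10, $r5:12, $r6:12, $r7:0}
[3] bne  $r3, $r0, L6  →  {$r0:0, $r1:21, $r2:12, $r3:5, $r4:10, $r5:12, $r6:12, $r7:0}  ⟨branch taken⟩
[4] sub  $r7, $r4, $r4  →  {$r0:0, $r1:21, $r2:12, $r3:5, $r4:10, $r5:12, $r6:12, $r7:0}
[6] or   $r1, $r2, $r7  →  {$r0:0, $r1:12, $r2:12, $r3:5, $r4:10, $r5:12, $r6:12, $r7:0}
[7] bne  $r2, $r7, L12  →  {$r0:0, $r1:12, $r2:12, $r3:5, $r4:10, $r5:12, $r6:12, $r7:0}  ⟨branch taken⟩
[8] and  $r2, $r4, $r7  →  {$r0:0, $r1:12, $r2:0, $r3:5, $r4:10, $r5:12, $r6:12, $r7:0}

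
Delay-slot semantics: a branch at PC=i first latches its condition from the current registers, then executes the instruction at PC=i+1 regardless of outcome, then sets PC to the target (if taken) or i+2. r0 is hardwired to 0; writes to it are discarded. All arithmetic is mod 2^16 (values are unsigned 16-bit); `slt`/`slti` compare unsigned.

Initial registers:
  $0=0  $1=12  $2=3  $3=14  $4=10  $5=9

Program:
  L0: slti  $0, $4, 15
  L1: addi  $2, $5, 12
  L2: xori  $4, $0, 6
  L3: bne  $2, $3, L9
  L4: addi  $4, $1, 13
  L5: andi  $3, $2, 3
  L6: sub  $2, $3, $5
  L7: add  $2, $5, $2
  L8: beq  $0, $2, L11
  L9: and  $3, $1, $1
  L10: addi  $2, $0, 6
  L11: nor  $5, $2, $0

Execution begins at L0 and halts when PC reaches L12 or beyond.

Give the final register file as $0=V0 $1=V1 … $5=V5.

$0=0 $1=12 $2=6 $3=12 $4=25 $5=65529

[0] slti  $0, $4, 15  →  {$0:0, $1:12, $2:3, $3:14, $4:10, $5:9}
[1] addi  $2, $5, 12  →  {$0:0, $1:12, $2:21, $3:14, $4:10, $5:9}
[2] xori  $4, $0, 6  →  {$0:0, $1:12, $2:21, $3:14, $4:6, $5:9}
[3] bne  $2, $3, L9  →  {$0:0, $1:12, $2:21, $3:14, $4:6, $5:9}  ⟨branch taken⟩
[4] addi  $4, $1, 13  →  {$0:0, $1:12, $2:21, $3:14, $4:25, $5:9}
[9] and  $3, $1, $1  →  {$0:0, $1:12, $2:21, $3:12, $4:25, $5:9}
[10] addi  $2, $0, 6  →  {$0:0, $1:12, $2:6, $3:12, $4:25, $5:9}
[11] nor  $5, $2, $0  →  {$0:0, $1:12, $2:6, $3:12, $4:25, $5:65529}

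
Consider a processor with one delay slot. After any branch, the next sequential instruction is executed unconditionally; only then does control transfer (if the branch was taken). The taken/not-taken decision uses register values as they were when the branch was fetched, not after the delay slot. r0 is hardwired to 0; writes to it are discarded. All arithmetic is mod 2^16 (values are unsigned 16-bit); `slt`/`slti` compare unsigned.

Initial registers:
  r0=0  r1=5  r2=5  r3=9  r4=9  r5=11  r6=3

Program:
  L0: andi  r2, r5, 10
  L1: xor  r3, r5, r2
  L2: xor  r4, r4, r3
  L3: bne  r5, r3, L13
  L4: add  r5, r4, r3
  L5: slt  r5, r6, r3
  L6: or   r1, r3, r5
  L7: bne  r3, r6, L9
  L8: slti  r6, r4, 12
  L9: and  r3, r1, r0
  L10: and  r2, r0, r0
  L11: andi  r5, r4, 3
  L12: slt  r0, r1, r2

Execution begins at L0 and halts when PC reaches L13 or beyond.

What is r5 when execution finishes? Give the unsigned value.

9

[0] andi  r2, r5, 10  →  {r0:0, r1:5, r2:10, r3:9, r4:9, r5:11, r6:3}
[1] xor  r3, r5, r2  →  {r0:0, r1:5, r2:10, r3:1, r4:9, r5:11, r6:3}
[2] xor  r4, r4, r3  →  {r0:0, r1:5, r2:10, r3:1, r4:8, r5:11, r6:3}
[3] bne  r5, r3, L13  →  {r0:0, r1:5, r2:10, r3:1, r4:8, r5:11, r6:3}  ⟨branch taken⟩
[4] add  r5, r4, r3  →  {r0:0, r1:5, r2:10, r3:1, r4:8, r5:9, r6:3}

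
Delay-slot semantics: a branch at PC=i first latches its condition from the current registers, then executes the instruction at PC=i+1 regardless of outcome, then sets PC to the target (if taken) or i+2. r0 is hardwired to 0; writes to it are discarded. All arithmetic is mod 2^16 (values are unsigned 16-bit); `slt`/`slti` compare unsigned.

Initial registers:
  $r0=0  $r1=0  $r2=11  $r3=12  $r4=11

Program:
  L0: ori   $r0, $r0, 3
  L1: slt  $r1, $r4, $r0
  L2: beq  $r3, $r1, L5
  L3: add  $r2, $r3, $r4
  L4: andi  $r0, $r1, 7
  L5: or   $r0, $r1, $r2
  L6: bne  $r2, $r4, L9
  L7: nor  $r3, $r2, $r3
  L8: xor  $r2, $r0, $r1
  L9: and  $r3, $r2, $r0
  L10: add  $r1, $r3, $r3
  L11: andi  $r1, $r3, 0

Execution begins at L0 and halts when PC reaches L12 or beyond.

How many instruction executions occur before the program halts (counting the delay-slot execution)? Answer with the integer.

11

PC=0  ori   $r0, $r0, 3      | $r0=0 $r1=0 $r2=11 $r3=12 $r4=11
PC=1  slt  $r1, $r4, $r0     | $r0=0 $r1=0 $r2=11 $r3=12 $r4=11
PC=2  beq  $r3, $r1, L5      | $r0=0 $r1=0 $r2=11 $r3=12 $r4=11  [not taken]
PC=3  add  $r2, $r3, $r4     | $r0=0 $r1=0 $r2=23 $r3=12 $r4=11
PC=4  andi  $r0, $r1, 7      | $r0=0 $r1=0 $r2=23 $r3=12 $r4=11
PC=5  or   $r0, $r1, $r2     | $r0=0 $r1=0 $r2=23 $r3=12 $r4=11
PC=6  bne  $r2, $r4, L9      | $r0=0 $r1=0 $r2=23 $r3=12 $r4=11  [TAKEN]
PC=7  nor  $r3, $r2, $r3     | $r0=0 $r1=0 $r2=23 $r3=65504 $r4=11
PC=9  and  $r3, $r2, $r0     | $r0=0 $r1=0 $r2=23 $r3=0 $r4=11
PC=10 add  $r1, $r3, $r3     | $r0=0 $r1=0 $r2=23 $r3=0 $r4=11
PC=11 andi  $r1, $r3, 0      | $r0=0 $r1=0 $r2=23 $r3=0 $r4=11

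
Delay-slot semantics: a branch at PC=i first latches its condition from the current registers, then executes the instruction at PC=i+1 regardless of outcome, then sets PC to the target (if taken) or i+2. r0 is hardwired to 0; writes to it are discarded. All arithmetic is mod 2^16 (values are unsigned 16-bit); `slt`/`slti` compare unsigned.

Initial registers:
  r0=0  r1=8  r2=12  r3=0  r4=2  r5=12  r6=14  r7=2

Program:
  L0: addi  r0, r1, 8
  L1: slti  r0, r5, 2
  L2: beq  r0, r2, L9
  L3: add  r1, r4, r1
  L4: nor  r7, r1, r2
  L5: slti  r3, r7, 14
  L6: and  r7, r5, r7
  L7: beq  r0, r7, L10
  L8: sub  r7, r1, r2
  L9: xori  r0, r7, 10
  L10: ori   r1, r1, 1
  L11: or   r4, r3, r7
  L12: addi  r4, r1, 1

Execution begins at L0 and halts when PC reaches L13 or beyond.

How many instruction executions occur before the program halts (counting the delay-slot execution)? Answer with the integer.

12

  step pc=0: addi  r0, r1, 8  regs=(0,8,12,0,2,12,14,2)
  step pc=1: slti  r0, r5, 2  regs=(0,8,12,0,2,12,14,2)
  step pc=2: beq  r0, r2, L9  cond=F  regs=(0,8,12,0,2,12,14,2)
  step pc=3: add  r1, r4, r1  regs=(0,10,12,0,2,12,14,2)
  step pc=4: nor  r7, r1, r2  regs=(0,10,12,0,2,12,14,65521)
  step pc=5: slti  r3, r7, 14  regs=(0,10,12,0,2,12,14,65521)
  step pc=6: and  r7, r5, r7  regs=(0,10,12,0,2,12,14,0)
  step pc=7: beq  r0, r7, L10  cond=T  regs=(0,10,12,0,2,12,14,0)
  step pc=8: sub  r7, r1, r2  regs=(0,10,12,0,2,12,14,65534)
  step pc=10: ori   r1, r1, 1  regs=(0,11,12,0,2,12,14,65534)
  step pc=11: or   r4, r3, r7  regs=(0,11,12,0,65534,12,14,65534)
  step pc=12: addi  r4, r1, 1  regs=(0,11,12,0,12,12,14,65534)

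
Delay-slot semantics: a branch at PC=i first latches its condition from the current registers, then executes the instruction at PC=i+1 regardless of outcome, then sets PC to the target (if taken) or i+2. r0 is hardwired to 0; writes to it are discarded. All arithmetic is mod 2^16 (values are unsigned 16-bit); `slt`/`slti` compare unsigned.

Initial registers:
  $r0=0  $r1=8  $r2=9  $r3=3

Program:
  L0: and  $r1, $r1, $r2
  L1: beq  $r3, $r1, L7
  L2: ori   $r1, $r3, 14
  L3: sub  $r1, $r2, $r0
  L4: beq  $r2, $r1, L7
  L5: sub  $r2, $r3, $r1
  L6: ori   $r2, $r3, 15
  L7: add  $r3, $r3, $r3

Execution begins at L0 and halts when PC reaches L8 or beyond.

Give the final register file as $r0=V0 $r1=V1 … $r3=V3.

$r0=0 $r1=9 $r2=65530 $r3=6

PC=0  and  $r1, $r1, $r2     | $r0=0 $r1=8 $r2=9 $r3=3
PC=1  beq  $r3, $r1, L7      | $r0=0 $r1=8 $r2=9 $r3=3  [not taken]
PC=2  ori   $r1, $r3, 14     | $r0=0 $r1=15 $r2=9 $r3=3
PC=3  sub  $r1, $r2, $r0     | $r0=0 $r1=9 $r2=9 $r3=3
PC=4  beq  $r2, $r1, L7      | $r0=0 $r1=9 $r2=9 $r3=3  [TAKEN]
PC=5  sub  $r2, $r3, $r1     | $r0=0 $r1=9 $r2=65530 $r3=3
PC=7  add  $r3, $r3, $r3     | $r0=0 $r1=9 $r2=65530 $r3=6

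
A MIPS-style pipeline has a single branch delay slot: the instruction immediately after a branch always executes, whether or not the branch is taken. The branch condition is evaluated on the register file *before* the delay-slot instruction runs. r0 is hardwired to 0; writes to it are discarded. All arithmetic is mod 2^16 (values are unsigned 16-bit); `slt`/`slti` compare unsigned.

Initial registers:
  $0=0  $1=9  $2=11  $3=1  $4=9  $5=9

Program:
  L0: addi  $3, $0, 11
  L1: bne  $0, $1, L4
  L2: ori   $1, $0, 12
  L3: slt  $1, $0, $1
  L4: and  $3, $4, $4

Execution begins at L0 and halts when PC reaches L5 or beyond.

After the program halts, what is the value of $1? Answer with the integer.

#0 addi  $3, $0, 11 ; 0/9/11/11/9/9
#1 bne  $0, $1, L4 ; 0/9/11/11/9/9 ; →target
#2 ori   $1, $0, 12 ; 0/12/11/11/9/9
#4 and  $3, $4, $4 ; 0/12/11/9/9/9

12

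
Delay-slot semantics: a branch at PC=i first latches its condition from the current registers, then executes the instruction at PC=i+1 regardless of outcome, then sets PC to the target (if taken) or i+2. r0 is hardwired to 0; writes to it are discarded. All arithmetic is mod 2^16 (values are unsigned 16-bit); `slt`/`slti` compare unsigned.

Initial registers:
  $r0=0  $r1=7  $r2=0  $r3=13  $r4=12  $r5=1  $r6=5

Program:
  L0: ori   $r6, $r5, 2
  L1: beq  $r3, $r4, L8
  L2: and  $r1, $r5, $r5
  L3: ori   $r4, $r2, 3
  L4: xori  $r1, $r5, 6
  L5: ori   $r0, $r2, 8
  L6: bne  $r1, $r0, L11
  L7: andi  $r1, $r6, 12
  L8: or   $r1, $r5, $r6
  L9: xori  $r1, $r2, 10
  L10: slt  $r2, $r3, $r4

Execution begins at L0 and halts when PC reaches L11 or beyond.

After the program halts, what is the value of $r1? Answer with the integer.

PC=0  ori   $r6, $r5, 2      | $r0=0 $r1=7 $r2=0 $r3=13 $r4=12 $r5=1 $r6=3
PC=1  beq  $r3, $r4, L8      | $r0=0 $r1=7 $r2=0 $r3=13 $r4=12 $r5=1 $r6=3  [not taken]
PC=2  and  $r1, $r5, $r5     | $r0=0 $r1=1 $r2=0 $r3=13 $r4=12 $r5=1 $r6=3
PC=3  ori   $r4, $r2, 3      | $r0=0 $r1=1 $r2=0 $r3=13 $r4=3 $r5=1 $r6=3
PC=4  xori  $r1, $r5, 6      | $r0=0 $r1=7 $r2=0 $r3=13 $r4=3 $r5=1 $r6=3
PC=5  ori   $r0, $r2, 8      | $r0=0 $r1=7 $r2=0 $r3=13 $r4=3 $r5=1 $r6=3
PC=6  bne  $r1, $r0, L11     | $r0=0 $r1=7 $r2=0 $r3=13 $r4=3 $r5=1 $r6=3  [TAKEN]
PC=7  andi  $r1, $r6, 12     | $r0=0 $r1=0 $r2=0 $r3=13 $r4=3 $r5=1 $r6=3

0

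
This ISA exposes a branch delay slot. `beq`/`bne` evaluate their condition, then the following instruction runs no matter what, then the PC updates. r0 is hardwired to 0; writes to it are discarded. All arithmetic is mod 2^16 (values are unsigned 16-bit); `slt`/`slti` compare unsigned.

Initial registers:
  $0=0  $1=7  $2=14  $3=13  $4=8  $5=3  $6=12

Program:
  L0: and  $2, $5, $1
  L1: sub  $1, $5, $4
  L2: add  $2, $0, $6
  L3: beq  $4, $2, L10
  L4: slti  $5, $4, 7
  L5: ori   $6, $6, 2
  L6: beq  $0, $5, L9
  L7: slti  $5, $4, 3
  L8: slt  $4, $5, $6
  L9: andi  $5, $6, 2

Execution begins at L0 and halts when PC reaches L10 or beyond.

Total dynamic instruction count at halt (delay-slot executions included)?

  step pc=0: and  $2, $5, $1  regs=(0,7,3,13,8,3,12)
  step pc=1: sub  $1, $5, $4  regs=(0,65531,3,13,8,3,12)
  step pc=2: add  $2, $0, $6  regs=(0,65531,12,13,8,3,12)
  step pc=3: beq  $4, $2, L10  cond=F  regs=(0,65531,12,13,8,3,12)
  step pc=4: slti  $5, $4, 7  regs=(0,65531,12,13,8,0,12)
  step pc=5: ori   $6, $6, 2  regs=(0,65531,12,13,8,0,14)
  step pc=6: beq  $0, $5, L9  cond=T  regs=(0,65531,12,13,8,0,14)
  step pc=7: slti  $5, $4, 3  regs=(0,65531,12,13,8,0,14)
  step pc=9: andi  $5, $6, 2  regs=(0,65531,12,13,8,2,14)

9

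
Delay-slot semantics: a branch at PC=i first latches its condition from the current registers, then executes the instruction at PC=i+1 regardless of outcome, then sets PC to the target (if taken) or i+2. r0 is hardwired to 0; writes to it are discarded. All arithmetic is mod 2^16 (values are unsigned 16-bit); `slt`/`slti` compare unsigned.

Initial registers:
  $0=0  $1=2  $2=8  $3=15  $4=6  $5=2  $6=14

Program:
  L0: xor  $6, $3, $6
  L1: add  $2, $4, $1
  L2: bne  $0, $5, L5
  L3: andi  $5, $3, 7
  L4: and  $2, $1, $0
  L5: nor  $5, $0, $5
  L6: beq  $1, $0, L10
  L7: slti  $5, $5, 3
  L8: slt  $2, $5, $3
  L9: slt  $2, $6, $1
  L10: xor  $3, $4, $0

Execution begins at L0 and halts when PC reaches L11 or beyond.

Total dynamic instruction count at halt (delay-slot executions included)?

  step pc=0: xor  $6, $3, $6  regs=(0,2,8,15,6,2,1)
  step pc=1: add  $2, $4, $1  regs=(0,2,8,15,6,2,1)
  step pc=2: bne  $0, $5, L5  cond=T  regs=(0,2,8,15,6,2,1)
  step pc=3: andi  $5, $3, 7  regs=(0,2,8,15,6,7,1)
  step pc=5: nor  $5, $0, $5  regs=(0,2,8,15,6,65528,1)
  step pc=6: beq  $1, $0, L10  cond=F  regs=(0,2,8,15,6,65528,1)
  step pc=7: slti  $5, $5, 3  regs=(0,2,8,15,6,0,1)
  step pc=8: slt  $2, $5, $3  regs=(0,2,1,15,6,0,1)
  step pc=9: slt  $2, $6, $1  regs=(0,2,1,15,6,0,1)
  step pc=10: xor  $3, $4, $0  regs=(0,2,1,6,6,0,1)

10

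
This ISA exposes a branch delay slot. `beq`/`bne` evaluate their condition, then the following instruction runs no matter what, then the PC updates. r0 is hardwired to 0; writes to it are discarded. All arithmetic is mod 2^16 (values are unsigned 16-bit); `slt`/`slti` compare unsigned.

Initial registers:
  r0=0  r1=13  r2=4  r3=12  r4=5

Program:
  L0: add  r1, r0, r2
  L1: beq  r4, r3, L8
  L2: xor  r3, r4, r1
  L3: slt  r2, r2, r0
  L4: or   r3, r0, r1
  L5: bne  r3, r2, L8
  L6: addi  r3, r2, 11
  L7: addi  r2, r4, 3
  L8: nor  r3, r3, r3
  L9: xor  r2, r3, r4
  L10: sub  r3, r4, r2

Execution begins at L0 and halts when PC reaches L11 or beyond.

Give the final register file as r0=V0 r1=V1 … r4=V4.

r0=0 r1=4 r2=65521 r3=20 r4=5

PC=0  add  r1, r0, r2        | r0=0 r1=4 r2=4 r3=12 r4=5
PC=1  beq  r4, r3, L8        | r0=0 r1=4 r2=4 r3=12 r4=5  [not taken]
PC=2  xor  r3, r4, r1        | r0=0 r1=4 r2=4 r3=1 r4=5
PC=3  slt  r2, r2, r0        | r0=0 r1=4 r2=0 r3=1 r4=5
PC=4  or   r3, r0, r1        | r0=0 r1=4 r2=0 r3=4 r4=5
PC=5  bne  r3, r2, L8        | r0=0 r1=4 r2=0 r3=4 r4=5  [TAKEN]
PC=6  addi  r3, r2, 11       | r0=0 r1=4 r2=0 r3=11 r4=5
PC=8  nor  r3, r3, r3        | r0=0 r1=4 r2=0 r3=65524 r4=5
PC=9  xor  r2, r3, r4        | r0=0 r1=4 r2=65521 r3=65524 r4=5
PC=10 sub  r3, r4, r2        | r0=0 r1=4 r2=65521 r3=20 r4=5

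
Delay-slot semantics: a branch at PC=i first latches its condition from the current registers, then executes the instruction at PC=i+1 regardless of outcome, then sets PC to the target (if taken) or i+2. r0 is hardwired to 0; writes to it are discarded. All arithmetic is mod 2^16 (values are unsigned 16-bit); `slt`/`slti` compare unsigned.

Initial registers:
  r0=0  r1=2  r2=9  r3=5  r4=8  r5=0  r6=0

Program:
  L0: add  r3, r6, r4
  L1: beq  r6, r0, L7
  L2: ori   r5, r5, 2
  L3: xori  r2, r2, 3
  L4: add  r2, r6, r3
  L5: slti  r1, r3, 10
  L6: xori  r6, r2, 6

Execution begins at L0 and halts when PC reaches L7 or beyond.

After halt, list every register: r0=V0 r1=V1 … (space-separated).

r0=0 r1=2 r2=9 r3=8 r4=8 r5=2 r6=0

[0] add  r3, r6, r4  →  {r0:0, r1:2, r2:9, r3:8, r4:8, r5:0, r6:0}
[1] beq  r6, r0, L7  →  {r0:0, r1:2, r2:9, r3:8, r4:8, r5:0, r6:0}  ⟨branch taken⟩
[2] ori   r5, r5, 2  →  {r0:0, r1:2, r2:9, r3:8, r4:8, r5:2, r6:0}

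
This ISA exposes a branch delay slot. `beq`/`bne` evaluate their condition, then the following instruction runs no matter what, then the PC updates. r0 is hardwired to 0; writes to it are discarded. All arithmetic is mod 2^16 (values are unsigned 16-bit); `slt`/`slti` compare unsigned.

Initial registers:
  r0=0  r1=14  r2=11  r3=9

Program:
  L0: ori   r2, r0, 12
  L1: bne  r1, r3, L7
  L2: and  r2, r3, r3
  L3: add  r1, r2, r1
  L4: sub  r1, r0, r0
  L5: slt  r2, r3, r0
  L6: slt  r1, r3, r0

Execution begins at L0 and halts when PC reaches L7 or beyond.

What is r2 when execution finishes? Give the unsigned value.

9

PC=0  ori   r2, r0, 12       | r0=0 r1=14 r2=12 r3=9
PC=1  bne  r1, r3, L7        | r0=0 r1=14 r2=12 r3=9  [TAKEN]
PC=2  and  r2, r3, r3        | r0=0 r1=14 r2=9 r3=9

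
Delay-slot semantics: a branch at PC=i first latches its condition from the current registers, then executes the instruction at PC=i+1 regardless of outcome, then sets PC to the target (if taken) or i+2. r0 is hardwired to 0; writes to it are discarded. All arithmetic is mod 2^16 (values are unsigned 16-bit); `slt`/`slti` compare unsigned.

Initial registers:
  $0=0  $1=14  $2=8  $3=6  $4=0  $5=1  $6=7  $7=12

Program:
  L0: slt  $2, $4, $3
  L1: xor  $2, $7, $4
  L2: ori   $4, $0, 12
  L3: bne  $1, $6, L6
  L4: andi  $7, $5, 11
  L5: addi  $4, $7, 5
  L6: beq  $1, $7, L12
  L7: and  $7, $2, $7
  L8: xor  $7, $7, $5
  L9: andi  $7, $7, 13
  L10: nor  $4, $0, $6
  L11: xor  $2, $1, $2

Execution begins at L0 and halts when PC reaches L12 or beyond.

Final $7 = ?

PC=0  slt  $2, $4, $3        | $0=0 $1=14 $2=1 $3=6 $4=0 $5=1 $6=7 $7=12
PC=1  xor  $2, $7, $4        | $0=0 $1=14 $2=12 $3=6 $4=0 $5=1 $6=7 $7=12
PC=2  ori   $4, $0, 12       | $0=0 $1=14 $2=12 $3=6 $4=12 $5=1 $6=7 $7=12
PC=3  bne  $1, $6, L6        | $0=0 $1=14 $2=12 $3=6 $4=12 $5=1 $6=7 $7=12  [TAKEN]
PC=4  andi  $7, $5, 11       | $0=0 $1=14 $2=12 $3=6 $4=12 $5=1 $6=7 $7=1
PC=6  beq  $1, $7, L12       | $0=0 $1=14 $2=12 $3=6 $4=12 $5=1 $6=7 $7=1  [not taken]
PC=7  and  $7, $2, $7        | $0=0 $1=14 $2=12 $3=6 $4=12 $5=1 $6=7 $7=0
PC=8  xor  $7, $7, $5        | $0=0 $1=14 $2=12 $3=6 $4=12 $5=1 $6=7 $7=1
PC=9  andi  $7, $7, 13       | $0=0 $1=14 $2=12 $3=6 $4=12 $5=1 $6=7 $7=1
PC=10 nor  $4, $0, $6        | $0=0 $1=14 $2=12 $3=6 $4=65528 $5=1 $6=7 $7=1
PC=11 xor  $2, $1, $2        | $0=0 $1=14 $2=2 $3=6 $4=65528 $5=1 $6=7 $7=1

1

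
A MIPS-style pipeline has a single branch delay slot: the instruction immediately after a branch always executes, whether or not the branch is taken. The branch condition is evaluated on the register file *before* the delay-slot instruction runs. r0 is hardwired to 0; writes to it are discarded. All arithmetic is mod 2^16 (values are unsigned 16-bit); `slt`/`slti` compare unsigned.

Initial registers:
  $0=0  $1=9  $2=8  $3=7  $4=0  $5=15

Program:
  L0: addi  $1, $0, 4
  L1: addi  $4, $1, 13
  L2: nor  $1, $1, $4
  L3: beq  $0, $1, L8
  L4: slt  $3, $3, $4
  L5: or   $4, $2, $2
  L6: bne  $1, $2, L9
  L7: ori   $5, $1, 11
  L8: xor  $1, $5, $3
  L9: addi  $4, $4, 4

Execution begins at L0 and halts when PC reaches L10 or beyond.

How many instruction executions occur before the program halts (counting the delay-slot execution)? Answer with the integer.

  step pc=0: addi  $1, $0, 4  regs=(0,4,8,7,0,15)
  step pc=1: addi  $4, $1, 13  regs=(0,4,8,7,17,15)
  step pc=2: nor  $1, $1, $4  regs=(0,65514,8,7,17,15)
  step pc=3: beq  $0, $1, L8  cond=F  regs=(0,65514,8,7,17,15)
  step pc=4: slt  $3, $3, $4  regs=(0,65514,8,1,17,15)
  step pc=5: or   $4, $2, $2  regs=(0,65514,8,1,8,15)
  step pc=6: bne  $1, $2, L9  cond=T  regs=(0,65514,8,1,8,15)
  step pc=7: ori   $5, $1, 11  regs=(0,65514,8,1,8,65515)
  step pc=9: addi  $4, $4, 4  regs=(0,65514,8,1,12,65515)

9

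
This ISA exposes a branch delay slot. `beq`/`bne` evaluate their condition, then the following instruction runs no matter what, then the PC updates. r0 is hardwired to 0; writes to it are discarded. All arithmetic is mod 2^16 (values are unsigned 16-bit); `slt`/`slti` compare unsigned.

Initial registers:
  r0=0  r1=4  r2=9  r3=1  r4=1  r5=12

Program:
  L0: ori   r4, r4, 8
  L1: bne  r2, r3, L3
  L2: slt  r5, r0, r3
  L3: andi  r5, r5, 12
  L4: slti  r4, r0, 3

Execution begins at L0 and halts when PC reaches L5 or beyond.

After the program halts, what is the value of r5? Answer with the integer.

0

[0] ori   r4, r4, 8  →  {r0:0, r1:4, r2:9, r3:1, r4:9, r5:12}
[1] bne  r2, r3, L3  →  {r0:0, r1:4, r2:9, r3:1, r4:9, r5:12}  ⟨branch taken⟩
[2] slt  r5, r0, r3  →  {r0:0, r1:4, r2:9, r3:1, r4:9, r5:1}
[3] andi  r5, r5, 12  →  {r0:0, r1:4, r2:9, r3:1, r4:9, r5:0}
[4] slti  r4, r0, 3  →  {r0:0, r1:4, r2:9, r3:1, r4:1, r5:0}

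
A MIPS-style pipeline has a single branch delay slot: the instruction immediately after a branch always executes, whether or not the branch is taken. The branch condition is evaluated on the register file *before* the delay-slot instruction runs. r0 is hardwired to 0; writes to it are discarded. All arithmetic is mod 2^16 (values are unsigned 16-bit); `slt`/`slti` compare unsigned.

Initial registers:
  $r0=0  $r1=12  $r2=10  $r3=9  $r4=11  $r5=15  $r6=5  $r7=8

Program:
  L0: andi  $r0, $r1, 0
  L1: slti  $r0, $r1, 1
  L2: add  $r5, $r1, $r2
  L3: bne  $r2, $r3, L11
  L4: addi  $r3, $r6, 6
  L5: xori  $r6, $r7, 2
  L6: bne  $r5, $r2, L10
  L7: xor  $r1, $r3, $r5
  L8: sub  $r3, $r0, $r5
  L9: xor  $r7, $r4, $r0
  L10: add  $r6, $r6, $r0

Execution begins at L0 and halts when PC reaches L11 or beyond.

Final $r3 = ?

11

#0 andi  $r0, $r1, 0 ; 0/12/10/9/11/15/5/8
#1 slti  $r0, $r1, 1 ; 0/12/10/9/11/15/5/8
#2 add  $r5, $r1, $r2 ; 0/12/10/9/11/22/5/8
#3 bne  $r2, $r3, L11 ; 0/12/10/9/11/22/5/8 ; →target
#4 addi  $r3, $r6, 6 ; 0/12/10/11/11/22/5/8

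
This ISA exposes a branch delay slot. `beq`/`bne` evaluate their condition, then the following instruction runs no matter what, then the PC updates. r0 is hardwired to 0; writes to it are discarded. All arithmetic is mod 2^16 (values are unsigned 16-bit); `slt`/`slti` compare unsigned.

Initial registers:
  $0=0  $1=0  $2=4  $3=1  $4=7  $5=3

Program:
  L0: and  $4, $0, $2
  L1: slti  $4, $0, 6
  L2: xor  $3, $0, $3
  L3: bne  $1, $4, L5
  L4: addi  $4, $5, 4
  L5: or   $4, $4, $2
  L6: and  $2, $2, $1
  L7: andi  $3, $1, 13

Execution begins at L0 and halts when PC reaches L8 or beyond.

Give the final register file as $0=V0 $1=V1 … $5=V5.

$0=0 $1=0 $2=0 $3=0 $4=7 $5=3

#0 and  $4, $0, $2 ; 0/0/4/1/0/3
#1 slti  $4, $0, 6 ; 0/0/4/1/1/3
#2 xor  $3, $0, $3 ; 0/0/4/1/1/3
#3 bne  $1, $4, L5 ; 0/0/4/1/1/3 ; →target
#4 addi  $4, $5, 4 ; 0/0/4/1/7/3
#5 or   $4, $4, $2 ; 0/0/4/1/7/3
#6 and  $2, $2, $1 ; 0/0/0/1/7/3
#7 andi  $3, $1, 13 ; 0/0/0/0/7/3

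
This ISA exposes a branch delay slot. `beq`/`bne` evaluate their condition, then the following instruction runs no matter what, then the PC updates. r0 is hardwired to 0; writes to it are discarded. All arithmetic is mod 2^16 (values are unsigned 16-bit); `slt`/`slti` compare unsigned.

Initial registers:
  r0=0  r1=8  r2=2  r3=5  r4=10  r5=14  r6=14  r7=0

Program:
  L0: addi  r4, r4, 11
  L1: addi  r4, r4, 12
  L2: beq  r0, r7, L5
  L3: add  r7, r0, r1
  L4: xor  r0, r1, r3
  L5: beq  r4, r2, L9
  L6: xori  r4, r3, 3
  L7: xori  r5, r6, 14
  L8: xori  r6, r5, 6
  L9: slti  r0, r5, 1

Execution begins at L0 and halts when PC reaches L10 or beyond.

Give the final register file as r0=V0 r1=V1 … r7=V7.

PC=0  addi  r4, r4, 11       | r0=0 r1=8 r2=2 r3=5 r4=21 r5=14 r6=14 r7=0
PC=1  addi  r4, r4, 12       | r0=0 r1=8 r2=2 r3=5 r4=33 r5=14 r6=14 r7=0
PC=2  beq  r0, r7, L5        | r0=0 r1=8 r2=2 r3=5 r4=33 r5=14 r6=14 r7=0  [TAKEN]
PC=3  add  r7, r0, r1        | r0=0 r1=8 r2=2 r3=5 r4=33 r5=14 r6=14 r7=8
PC=5  beq  r4, r2, L9        | r0=0 r1=8 r2=2 r3=5 r4=33 r5=14 r6=14 r7=8  [not taken]
PC=6  xori  r4, r3, 3        | r0=0 r1=8 r2=2 r3=5 r4=6 r5=14 r6=14 r7=8
PC=7  xori  r5, r6, 14       | r0=0 r1=8 r2=2 r3=5 r4=6 r5=0 r6=14 r7=8
PC=8  xori  r6, r5, 6        | r0=0 r1=8 r2=2 r3=5 r4=6 r5=0 r6=6 r7=8
PC=9  slti  r0, r5, 1        | r0=0 r1=8 r2=2 r3=5 r4=6 r5=0 r6=6 r7=8

r0=0 r1=8 r2=2 r3=5 r4=6 r5=0 r6=6 r7=8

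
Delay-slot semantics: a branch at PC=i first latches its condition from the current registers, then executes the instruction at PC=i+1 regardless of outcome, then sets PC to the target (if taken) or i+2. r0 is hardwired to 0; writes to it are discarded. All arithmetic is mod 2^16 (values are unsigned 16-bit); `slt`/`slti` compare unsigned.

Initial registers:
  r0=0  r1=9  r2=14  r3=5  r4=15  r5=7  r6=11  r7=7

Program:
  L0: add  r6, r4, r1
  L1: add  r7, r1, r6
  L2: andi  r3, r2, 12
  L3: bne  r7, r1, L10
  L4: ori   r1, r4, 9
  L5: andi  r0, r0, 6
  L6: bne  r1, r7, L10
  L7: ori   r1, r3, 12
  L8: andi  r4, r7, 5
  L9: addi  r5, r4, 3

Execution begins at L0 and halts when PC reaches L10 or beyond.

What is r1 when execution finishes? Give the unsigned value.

15

PC=0  add  r6, r4, r1        | r0=0 r1=9 r2=14 r3=5 r4=15 r5=7 r6=24 r7=7
PC=1  add  r7, r1, r6        | r0=0 r1=9 r2=14 r3=5 r4=15 r5=7 r6=24 r7=33
PC=2  andi  r3, r2, 12       | r0=0 r1=9 r2=14 r3=12 r4=15 r5=7 r6=24 r7=33
PC=3  bne  r7, r1, L10       | r0=0 r1=9 r2=14 r3=12 r4=15 r5=7 r6=24 r7=33  [TAKEN]
PC=4  ori   r1, r4, 9        | r0=0 r1=15 r2=14 r3=12 r4=15 r5=7 r6=24 r7=33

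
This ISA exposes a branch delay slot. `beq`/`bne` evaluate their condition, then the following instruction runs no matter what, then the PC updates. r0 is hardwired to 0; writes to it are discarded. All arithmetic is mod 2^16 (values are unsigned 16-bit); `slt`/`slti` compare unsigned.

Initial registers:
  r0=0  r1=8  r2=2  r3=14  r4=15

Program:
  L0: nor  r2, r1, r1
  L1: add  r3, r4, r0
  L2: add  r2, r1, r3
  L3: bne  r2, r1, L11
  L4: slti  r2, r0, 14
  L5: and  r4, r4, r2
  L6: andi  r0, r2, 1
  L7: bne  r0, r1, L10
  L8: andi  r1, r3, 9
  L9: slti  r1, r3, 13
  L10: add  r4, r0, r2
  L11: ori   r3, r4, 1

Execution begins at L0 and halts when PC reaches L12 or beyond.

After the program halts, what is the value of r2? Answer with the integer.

1

[0] nor  r2, r1, r1  →  {r0:0, r1:8, r2:65527, r3:14, r4:15}
[1] add  r3, r4, r0  →  {r0:0, r1:8, r2:65527, r3:15, r4:15}
[2] add  r2, r1, r3  →  {r0:0, r1:8, r2:23, r3:15, r4:15}
[3] bne  r2, r1, L11  →  {r0:0, r1:8, r2:23, r3:15, r4:15}  ⟨branch taken⟩
[4] slti  r2, r0, 14  →  {r0:0, r1:8, r2:1, r3:15, r4:15}
[11] ori   r3, r4, 1  →  {r0:0, r1:8, r2:1, r3:15, r4:15}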